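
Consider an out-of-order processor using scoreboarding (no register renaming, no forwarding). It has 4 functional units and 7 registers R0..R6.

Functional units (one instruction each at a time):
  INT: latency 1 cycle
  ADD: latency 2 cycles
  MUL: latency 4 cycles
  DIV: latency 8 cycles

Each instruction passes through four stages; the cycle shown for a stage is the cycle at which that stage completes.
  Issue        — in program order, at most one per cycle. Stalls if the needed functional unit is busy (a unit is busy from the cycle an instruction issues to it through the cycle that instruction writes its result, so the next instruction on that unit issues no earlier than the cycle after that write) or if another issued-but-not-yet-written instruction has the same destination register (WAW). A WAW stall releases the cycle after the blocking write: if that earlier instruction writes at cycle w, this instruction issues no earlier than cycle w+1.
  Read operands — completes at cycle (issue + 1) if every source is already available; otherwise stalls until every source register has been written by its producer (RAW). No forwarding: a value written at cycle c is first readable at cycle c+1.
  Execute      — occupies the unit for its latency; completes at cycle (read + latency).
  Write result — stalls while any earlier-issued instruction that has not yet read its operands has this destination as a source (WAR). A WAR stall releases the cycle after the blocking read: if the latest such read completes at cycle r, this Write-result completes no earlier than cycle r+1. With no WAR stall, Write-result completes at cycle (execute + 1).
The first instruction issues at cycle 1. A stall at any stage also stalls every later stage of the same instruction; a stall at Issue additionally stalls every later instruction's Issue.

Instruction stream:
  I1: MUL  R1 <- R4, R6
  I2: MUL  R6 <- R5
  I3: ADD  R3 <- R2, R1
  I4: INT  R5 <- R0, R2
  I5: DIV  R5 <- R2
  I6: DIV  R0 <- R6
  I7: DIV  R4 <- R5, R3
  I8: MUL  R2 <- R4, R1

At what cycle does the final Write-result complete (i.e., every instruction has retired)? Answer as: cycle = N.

I1: IS=1 RO=2 EX=6 WR=7
I2: IS=8 RO=9 EX=13 WR=14  [struct: MUL busy until I1 writes@7]
I3: IS=9 RO=10 EX=12 WR=13
I4: IS=10 RO=11 EX=12 WR=13
I5: IS=14 RO=15 EX=23 WR=24  [WAW R5: wait I4 write@13]
I6: IS=25 RO=26 EX=34 WR=35  [struct: DIV busy until I5 writes@24]
I7: IS=36 RO=37 EX=45 WR=46  [struct: DIV busy until I6 writes@35]
I8: IS=37 RO=47 EX=51 WR=52  [RAW R4: wait I7 write@46]

cycle = 52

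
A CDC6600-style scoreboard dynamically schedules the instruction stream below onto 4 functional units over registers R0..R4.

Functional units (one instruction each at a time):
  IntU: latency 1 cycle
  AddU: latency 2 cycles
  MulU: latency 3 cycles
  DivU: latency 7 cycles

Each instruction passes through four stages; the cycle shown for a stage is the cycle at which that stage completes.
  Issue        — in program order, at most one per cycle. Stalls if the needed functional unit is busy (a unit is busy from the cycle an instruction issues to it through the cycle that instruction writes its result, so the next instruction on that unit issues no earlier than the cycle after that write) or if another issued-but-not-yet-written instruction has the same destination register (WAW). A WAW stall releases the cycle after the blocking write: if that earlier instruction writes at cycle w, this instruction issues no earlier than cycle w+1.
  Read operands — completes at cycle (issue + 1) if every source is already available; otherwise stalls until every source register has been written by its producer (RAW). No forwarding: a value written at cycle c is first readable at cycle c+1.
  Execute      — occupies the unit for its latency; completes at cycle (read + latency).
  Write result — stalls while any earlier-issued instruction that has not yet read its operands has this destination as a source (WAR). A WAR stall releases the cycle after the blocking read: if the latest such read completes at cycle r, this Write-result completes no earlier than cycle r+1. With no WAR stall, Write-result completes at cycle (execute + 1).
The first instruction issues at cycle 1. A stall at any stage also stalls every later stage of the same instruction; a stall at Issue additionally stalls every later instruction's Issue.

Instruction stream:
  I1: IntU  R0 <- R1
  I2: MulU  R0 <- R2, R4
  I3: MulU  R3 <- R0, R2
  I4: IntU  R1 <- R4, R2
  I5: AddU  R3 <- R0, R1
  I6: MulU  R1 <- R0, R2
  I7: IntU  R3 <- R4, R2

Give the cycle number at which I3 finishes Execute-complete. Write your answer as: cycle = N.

I1: IS=1 RO=2 EX=3 WR=4
I2: IS=5 RO=6 EX=9 WR=10  [WAW R0: wait I1 write@4]
I3: IS=11 RO=12 EX=15 WR=16  [struct: MulU busy until I2 writes@10]
I4: IS=12 RO=13 EX=14 WR=15
I5: IS=17 RO=18 EX=20 WR=21  [WAW R3: wait I3 write@16]
I6: IS=18 RO=19 EX=22 WR=23
I7: IS=22 RO=23 EX=24 WR=25  [WAW R3: wait I5 write@21]

cycle = 15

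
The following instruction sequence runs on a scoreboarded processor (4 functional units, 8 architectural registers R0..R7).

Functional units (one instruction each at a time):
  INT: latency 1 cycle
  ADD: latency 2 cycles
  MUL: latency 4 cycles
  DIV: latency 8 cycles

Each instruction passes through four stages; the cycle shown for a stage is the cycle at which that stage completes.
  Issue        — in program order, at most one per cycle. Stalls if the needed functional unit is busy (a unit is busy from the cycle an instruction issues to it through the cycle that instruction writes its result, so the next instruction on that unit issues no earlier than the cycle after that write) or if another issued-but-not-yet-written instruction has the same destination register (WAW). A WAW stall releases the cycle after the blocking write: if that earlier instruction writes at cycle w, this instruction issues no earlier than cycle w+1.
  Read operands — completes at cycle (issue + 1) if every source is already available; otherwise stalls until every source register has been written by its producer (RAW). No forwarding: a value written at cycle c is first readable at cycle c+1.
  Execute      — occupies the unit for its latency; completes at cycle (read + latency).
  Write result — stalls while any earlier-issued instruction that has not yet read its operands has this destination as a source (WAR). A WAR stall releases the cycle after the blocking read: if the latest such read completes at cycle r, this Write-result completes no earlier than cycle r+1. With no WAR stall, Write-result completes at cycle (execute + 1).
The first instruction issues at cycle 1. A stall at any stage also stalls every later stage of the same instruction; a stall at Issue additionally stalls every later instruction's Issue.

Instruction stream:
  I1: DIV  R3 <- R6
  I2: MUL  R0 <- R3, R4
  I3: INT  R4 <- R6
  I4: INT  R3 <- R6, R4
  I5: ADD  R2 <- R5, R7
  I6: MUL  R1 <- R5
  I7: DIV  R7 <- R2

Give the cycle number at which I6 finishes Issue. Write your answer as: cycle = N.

cycle = 18

I1  is:1  ro:2  ex:10  wr:11
I2  is:2  ro:12  ex:16  wr:17  — RAW R3: wait I1 write@11
I3  is:3  ro:4  ex:5  wr:13  — WAR R4: wait I2 read@12
I4  is:14  ro:15  ex:16  wr:17  — struct: INT busy until I3 writes@13
I5  is:15  ro:16  ex:18  wr:19
I6  is:18  ro:19  ex:23  wr:24  — struct: MUL busy until I2 writes@17
I7  is:19  ro:20  ex:28  wr:29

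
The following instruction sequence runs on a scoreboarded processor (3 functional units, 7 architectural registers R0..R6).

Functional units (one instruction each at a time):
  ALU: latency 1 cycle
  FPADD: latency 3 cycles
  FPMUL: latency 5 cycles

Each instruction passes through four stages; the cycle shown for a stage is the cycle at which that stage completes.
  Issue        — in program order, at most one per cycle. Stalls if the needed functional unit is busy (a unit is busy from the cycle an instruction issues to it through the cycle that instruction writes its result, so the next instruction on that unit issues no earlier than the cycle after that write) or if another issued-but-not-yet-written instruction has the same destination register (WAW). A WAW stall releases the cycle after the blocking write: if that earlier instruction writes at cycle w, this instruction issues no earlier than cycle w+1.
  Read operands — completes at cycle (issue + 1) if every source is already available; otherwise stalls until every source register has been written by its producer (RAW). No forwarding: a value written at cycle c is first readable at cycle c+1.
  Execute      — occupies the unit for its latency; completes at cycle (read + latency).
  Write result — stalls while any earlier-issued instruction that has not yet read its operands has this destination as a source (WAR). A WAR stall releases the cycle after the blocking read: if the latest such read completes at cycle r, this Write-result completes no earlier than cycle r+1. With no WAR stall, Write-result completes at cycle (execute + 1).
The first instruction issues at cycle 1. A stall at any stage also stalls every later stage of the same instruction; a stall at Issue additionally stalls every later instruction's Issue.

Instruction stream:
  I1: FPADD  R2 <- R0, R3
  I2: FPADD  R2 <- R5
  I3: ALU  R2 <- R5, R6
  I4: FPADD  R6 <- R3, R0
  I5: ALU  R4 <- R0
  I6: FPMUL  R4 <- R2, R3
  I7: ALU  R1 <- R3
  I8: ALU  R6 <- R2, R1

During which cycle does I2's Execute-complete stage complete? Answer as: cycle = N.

cycle = 11

c1: I1 dispatched to FPADD
c2: I1 operands ready
c5: I1 complete
c6: R2←I1
c7: I2 dispatched to FPADD
c8: I2 operands ready
c11: I2 complete
c12: R2←I2
c13: I3 dispatched to ALU
c14: I3 operands ready | I4 dispatched to FPADD
c15: I3 complete | I4 operands ready
c16: R2←I3
c17: I5 dispatched to ALU
c18: I4 complete | I5 operands ready
c19: R6←I4 | I5 complete
c20: R4←I5
c21: I6 dispatched to FPMUL
c22: I6 operands ready | I7 dispatched to ALU
c23: I7 operands ready
c24: I7 complete
c25: R1←I7
c26: I8 dispatched to ALU
c27: I6 complete | I8 operands ready
c28: R4←I6 | I8 complete
c29: R6←I8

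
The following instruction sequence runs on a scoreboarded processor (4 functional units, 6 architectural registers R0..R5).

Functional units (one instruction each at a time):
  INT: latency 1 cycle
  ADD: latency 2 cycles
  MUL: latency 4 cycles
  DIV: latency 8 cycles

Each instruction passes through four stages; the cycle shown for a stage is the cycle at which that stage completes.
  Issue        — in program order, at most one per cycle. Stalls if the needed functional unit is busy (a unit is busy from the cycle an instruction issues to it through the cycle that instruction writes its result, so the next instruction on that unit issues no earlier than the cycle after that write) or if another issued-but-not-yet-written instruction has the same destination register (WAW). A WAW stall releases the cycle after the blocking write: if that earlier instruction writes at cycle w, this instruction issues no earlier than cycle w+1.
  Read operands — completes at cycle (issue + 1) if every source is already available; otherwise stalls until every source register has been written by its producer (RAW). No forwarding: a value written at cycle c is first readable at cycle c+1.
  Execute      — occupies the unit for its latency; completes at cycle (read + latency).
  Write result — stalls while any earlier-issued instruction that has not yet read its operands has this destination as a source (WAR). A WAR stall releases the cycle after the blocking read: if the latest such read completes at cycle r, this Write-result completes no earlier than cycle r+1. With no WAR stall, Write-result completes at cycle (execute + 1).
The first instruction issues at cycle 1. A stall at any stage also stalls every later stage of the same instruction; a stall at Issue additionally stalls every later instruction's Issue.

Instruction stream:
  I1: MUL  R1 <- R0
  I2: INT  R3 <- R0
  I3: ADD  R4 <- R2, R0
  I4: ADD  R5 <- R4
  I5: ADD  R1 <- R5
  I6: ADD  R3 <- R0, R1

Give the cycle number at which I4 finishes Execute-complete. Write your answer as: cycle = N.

cycle = 11

[1] issue I1 (MUL)
[2] I1 read-ops · issue I2 (INT)
[3] I2 read-ops · issue I3 (ADD)
[4] I2 finished on INT · I3 read-ops
[5] I2→R3
[6] I1 finished on MUL · I3 finished on ADD
[7] I1→R1 · I3→R4
[8] issue I4 (ADD)
[9] I4 read-ops
[11] I4 finished on ADD
[12] I4→R5
[13] issue I5 (ADD)
[14] I5 read-ops
[16] I5 finished on ADD
[17] I5→R1
[18] issue I6 (ADD)
[19] I6 read-ops
[21] I6 finished on ADD
[22] I6→R3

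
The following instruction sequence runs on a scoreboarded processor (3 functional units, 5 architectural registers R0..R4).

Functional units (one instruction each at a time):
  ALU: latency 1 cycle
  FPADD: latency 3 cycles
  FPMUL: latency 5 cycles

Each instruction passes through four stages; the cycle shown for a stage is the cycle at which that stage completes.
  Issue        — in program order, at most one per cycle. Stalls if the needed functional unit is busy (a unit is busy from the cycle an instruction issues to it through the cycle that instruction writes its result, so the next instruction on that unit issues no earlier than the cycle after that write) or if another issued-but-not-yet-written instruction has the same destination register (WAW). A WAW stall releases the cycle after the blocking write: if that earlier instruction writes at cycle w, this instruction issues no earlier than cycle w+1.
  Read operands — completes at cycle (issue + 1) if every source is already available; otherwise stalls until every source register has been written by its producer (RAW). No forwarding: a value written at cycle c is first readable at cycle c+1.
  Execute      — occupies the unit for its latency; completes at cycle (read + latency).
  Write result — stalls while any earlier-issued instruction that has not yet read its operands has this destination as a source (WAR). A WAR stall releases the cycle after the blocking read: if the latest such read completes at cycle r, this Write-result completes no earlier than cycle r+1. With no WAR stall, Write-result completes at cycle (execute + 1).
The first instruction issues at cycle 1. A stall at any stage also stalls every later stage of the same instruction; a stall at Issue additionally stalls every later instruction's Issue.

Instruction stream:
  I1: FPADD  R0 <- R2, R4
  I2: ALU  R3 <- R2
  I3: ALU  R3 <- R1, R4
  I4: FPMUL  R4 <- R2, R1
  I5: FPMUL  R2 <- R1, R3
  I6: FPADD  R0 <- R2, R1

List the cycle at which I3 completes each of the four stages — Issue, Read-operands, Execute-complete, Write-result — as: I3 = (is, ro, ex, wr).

I3 = (6, 7, 8, 9)

[I1] 1/2/5/6
[I2] 2/3/4/5
[I3] 6/7/8/9  (struct: ALU busy until I2 writes@5)
[I4] 7/8/13/14
[I5] 15/16/21/22  (struct: FPMUL busy until I4 writes@14)
[I6] 16/23/26/27  (RAW R2: wait I5 write@22)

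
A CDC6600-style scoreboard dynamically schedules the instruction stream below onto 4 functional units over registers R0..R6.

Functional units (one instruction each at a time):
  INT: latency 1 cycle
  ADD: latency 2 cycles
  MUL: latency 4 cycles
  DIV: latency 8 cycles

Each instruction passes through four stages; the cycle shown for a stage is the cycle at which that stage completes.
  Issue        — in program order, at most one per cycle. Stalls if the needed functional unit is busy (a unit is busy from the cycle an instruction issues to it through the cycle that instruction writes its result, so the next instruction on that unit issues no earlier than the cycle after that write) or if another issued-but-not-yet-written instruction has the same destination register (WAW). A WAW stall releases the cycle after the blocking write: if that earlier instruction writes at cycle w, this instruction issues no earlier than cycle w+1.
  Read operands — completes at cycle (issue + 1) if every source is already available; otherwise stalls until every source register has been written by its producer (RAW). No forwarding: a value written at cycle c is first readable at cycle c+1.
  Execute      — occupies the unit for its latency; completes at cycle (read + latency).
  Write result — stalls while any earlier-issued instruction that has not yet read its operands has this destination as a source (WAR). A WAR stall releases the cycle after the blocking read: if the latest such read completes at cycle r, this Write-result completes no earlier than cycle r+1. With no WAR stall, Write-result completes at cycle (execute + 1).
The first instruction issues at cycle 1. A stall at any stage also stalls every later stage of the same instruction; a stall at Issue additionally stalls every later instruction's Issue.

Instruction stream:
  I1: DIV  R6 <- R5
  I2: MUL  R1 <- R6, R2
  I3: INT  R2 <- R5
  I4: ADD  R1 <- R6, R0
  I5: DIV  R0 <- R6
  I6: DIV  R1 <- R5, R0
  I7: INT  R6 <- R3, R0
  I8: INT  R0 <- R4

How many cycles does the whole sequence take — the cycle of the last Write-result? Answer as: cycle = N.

cycle = 40

c1: I1 dispatched to DIV
c2: I1 operands ready; I2 dispatched to MUL
c3: I3 dispatched to INT
c4: I3 operands ready
c5: I3 complete
c10: I1 complete
c11: R6←I1
c12: I2 operands ready
c13: R2←I3
c16: I2 complete
c17: R1←I2
c18: I4 dispatched to ADD
c19: I4 operands ready; I5 dispatched to DIV
c20: I5 operands ready
c21: I4 complete
c22: R1←I4
c28: I5 complete
c29: R0←I5
c30: I6 dispatched to DIV
c31: I6 operands ready; I7 dispatched to INT
c32: I7 operands ready
c33: I7 complete
c34: R6←I7
c35: I8 dispatched to INT
c36: I8 operands ready
c37: I8 complete
c38: R0←I8
c39: I6 complete
c40: R1←I6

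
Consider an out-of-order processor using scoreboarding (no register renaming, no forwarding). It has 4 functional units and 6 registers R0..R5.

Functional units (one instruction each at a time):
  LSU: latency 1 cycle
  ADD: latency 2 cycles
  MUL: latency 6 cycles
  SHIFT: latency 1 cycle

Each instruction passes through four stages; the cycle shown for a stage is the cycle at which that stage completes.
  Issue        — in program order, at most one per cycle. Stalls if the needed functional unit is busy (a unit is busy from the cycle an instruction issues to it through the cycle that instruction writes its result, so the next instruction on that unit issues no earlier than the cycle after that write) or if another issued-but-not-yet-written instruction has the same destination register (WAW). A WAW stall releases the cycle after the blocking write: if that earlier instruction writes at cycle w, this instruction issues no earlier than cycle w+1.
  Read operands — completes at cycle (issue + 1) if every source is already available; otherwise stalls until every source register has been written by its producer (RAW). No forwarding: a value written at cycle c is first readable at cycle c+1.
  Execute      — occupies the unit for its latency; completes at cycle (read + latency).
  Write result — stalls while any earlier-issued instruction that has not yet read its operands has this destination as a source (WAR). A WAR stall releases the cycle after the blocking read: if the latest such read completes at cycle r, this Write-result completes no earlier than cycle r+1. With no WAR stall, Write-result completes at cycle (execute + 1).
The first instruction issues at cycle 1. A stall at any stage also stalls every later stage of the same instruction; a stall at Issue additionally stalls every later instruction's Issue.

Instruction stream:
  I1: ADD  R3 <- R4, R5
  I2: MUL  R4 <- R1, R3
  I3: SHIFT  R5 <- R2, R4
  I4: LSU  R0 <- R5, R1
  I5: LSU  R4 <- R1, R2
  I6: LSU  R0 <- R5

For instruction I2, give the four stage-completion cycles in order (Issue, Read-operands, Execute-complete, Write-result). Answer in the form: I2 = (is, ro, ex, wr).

I2 = (2, 6, 12, 13)

I1: IS=1 RO=2 EX=4 WR=5
I2: IS=2 RO=6 EX=12 WR=13  [RAW R3: wait I1 write@5]
I3: IS=3 RO=14 EX=15 WR=16  [RAW R4: wait I2 write@13]
I4: IS=4 RO=17 EX=18 WR=19  [RAW R5: wait I3 write@16]
I5: IS=20 RO=21 EX=22 WR=23  [struct: LSU busy until I4 writes@19]
I6: IS=24 RO=25 EX=26 WR=27  [struct: LSU busy until I5 writes@23]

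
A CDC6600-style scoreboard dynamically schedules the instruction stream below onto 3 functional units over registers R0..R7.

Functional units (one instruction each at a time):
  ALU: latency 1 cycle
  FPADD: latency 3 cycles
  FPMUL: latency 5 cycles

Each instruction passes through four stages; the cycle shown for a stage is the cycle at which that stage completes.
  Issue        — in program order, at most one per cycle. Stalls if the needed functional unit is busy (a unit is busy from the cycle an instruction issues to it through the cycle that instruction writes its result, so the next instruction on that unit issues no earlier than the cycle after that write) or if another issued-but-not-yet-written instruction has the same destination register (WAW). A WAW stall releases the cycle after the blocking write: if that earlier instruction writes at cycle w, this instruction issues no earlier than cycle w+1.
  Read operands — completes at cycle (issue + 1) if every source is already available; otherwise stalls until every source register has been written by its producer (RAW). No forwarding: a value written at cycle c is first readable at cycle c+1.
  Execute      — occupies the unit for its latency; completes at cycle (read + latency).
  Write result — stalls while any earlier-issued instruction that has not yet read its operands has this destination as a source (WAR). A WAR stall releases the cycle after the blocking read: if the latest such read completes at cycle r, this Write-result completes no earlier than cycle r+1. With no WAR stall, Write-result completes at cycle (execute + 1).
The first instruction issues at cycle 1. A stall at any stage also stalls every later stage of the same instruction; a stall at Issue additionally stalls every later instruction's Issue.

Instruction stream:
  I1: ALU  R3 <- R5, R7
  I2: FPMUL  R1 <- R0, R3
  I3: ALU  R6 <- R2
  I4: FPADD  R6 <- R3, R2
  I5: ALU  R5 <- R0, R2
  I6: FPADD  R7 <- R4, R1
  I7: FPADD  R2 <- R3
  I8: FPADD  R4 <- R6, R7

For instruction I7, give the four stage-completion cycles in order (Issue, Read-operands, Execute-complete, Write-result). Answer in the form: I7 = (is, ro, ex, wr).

  I1 | 1 | 2 | 3 | 4
  I2 | 2 | 5 | 10 | 11   RAW R3: wait I1 write@4
  I3 | 5 | 6 | 7 | 8   struct: ALU busy until I1 writes@4
  I4 | 9 | 10 | 13 | 14   WAW R6: wait I3 write@8
  I5 | 10 | 11 | 12 | 13
  I6 | 15 | 16 | 19 | 20   struct: FPADD busy until I4 writes@14
  I7 | 21 | 22 | 25 | 26   struct: FPADD busy until I6 writes@20
  I8 | 27 | 28 | 31 | 32   struct: FPADD busy until I7 writes@26

I7 = (21, 22, 25, 26)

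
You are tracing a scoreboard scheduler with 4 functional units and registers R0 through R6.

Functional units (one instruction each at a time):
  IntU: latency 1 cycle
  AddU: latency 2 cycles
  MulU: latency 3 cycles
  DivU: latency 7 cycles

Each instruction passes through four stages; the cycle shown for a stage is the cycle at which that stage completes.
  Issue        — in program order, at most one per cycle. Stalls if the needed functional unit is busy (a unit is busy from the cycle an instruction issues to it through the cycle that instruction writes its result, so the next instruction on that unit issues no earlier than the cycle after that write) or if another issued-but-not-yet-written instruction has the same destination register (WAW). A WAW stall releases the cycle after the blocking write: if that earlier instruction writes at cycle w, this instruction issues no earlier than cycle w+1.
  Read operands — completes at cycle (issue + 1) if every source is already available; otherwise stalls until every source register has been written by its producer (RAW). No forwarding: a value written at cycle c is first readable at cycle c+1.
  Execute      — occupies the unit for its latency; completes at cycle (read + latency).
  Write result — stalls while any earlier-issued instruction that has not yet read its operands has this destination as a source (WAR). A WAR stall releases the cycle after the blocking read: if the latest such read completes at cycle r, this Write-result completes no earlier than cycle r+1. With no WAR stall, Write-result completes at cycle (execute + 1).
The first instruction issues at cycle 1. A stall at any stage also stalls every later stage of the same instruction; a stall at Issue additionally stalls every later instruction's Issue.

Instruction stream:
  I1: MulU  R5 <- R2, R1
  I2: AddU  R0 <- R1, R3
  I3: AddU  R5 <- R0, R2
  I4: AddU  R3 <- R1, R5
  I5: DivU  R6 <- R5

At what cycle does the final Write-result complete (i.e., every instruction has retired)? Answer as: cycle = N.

cycle = 22

I1 -> (1, 2, 5, 6)
I2 -> (2, 3, 5, 6)
I3 -> (7, 8, 10, 11)  // struct: AddU busy until I2 writes@6
I4 -> (12, 13, 15, 16)  // struct: AddU busy until I3 writes@11
I5 -> (13, 14, 21, 22)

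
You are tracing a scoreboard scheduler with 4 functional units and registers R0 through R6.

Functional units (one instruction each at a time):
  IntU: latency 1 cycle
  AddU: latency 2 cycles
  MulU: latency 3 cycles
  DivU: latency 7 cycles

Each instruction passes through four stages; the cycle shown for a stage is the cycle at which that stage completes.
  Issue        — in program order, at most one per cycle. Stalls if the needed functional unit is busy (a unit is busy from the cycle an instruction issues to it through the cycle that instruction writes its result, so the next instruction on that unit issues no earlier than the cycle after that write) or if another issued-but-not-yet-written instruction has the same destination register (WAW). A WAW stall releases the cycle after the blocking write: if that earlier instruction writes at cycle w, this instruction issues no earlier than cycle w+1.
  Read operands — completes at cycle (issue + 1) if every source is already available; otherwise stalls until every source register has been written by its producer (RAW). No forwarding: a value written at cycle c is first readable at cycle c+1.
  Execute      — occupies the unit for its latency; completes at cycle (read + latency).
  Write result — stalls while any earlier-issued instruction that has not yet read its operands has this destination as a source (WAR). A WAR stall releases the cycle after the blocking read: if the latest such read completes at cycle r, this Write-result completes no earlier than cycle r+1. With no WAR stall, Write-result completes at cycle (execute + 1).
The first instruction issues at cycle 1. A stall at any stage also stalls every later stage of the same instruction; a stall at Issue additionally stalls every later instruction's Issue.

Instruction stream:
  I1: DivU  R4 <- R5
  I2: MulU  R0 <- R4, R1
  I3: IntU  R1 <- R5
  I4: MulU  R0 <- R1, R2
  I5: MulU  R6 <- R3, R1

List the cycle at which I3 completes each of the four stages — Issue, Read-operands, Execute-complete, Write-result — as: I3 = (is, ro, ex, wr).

I3 = (3, 4, 5, 12)

[I1] 1/2/9/10
[I2] 2/11/14/15  (RAW R4: wait I1 write@10)
[I3] 3/4/5/12  (WAR R1: wait I2 read@11)
[I4] 16/17/20/21  (struct: MulU busy until I2 writes@15)
[I5] 22/23/26/27  (struct: MulU busy until I4 writes@21)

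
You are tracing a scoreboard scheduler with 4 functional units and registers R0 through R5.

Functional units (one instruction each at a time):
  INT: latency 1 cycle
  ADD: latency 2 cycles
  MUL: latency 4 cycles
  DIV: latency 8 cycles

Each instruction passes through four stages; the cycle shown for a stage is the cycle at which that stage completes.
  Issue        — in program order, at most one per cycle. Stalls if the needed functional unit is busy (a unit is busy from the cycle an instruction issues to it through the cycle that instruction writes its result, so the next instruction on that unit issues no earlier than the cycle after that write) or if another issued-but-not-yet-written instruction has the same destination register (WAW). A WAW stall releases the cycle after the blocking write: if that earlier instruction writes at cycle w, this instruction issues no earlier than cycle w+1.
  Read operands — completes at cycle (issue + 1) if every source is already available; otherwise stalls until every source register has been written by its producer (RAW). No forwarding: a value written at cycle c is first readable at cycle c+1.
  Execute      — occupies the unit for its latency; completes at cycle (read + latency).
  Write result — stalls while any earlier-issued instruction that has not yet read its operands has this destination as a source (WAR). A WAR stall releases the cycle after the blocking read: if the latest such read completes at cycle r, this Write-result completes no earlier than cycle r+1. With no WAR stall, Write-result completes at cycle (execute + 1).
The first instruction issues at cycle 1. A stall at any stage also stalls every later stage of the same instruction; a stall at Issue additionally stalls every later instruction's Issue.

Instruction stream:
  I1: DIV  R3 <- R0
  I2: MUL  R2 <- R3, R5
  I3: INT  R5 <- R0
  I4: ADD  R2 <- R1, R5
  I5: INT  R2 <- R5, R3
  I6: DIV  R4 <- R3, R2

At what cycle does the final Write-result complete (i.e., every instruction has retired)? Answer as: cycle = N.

cycle = 36

t=1  I1 dispatched to DIV
t=2  I1 operands ready; I2 dispatched to MUL
t=3  I3 dispatched to INT
t=4  I3 operands ready
t=5  I3 complete
t=10  I1 complete
t=11  R3←I1
t=12  I2 operands ready
t=13  R5←I3
t=16  I2 complete
t=17  R2←I2
t=18  I4 dispatched to ADD
t=19  I4 operands ready
t=21  I4 complete
t=22  R2←I4
t=23  I5 dispatched to INT
t=24  I5 operands ready; I6 dispatched to DIV
t=25  I5 complete
t=26  R2←I5
t=27  I6 operands ready
t=35  I6 complete
t=36  R4←I6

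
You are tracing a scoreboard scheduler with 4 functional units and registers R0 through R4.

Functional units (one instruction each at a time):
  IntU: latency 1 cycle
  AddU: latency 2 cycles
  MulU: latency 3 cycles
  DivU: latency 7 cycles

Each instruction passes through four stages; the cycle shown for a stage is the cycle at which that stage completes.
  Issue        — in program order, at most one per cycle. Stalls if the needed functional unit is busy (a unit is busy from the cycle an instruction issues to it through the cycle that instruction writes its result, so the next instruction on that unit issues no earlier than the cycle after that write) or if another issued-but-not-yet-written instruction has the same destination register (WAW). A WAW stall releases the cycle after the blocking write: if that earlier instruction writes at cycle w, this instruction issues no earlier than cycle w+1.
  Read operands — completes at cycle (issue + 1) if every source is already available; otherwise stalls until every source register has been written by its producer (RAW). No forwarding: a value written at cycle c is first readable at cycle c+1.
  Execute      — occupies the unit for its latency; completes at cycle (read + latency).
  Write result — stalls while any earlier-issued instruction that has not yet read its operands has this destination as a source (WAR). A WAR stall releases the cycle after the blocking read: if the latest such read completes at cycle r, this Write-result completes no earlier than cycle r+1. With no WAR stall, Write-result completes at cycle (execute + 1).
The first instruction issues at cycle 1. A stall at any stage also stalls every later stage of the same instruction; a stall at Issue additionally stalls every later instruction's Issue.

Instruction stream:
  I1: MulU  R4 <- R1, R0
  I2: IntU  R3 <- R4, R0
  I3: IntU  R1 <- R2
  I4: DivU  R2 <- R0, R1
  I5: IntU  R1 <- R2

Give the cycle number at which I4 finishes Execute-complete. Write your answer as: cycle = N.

cycle = 21

c1: I1 issues→MulU
c2: I1 reads | I2 issues→IntU
c5: I1 exec-done
c6: I1 writes R4
c7: I2 reads
c8: I2 exec-done
c9: I2 writes R3
c10: I3 issues→IntU
c11: I3 reads | I4 issues→DivU
c12: I3 exec-done
c13: I3 writes R1
c14: I4 reads | I5 issues→IntU
c21: I4 exec-done
c22: I4 writes R2
c23: I5 reads
c24: I5 exec-done
c25: I5 writes R1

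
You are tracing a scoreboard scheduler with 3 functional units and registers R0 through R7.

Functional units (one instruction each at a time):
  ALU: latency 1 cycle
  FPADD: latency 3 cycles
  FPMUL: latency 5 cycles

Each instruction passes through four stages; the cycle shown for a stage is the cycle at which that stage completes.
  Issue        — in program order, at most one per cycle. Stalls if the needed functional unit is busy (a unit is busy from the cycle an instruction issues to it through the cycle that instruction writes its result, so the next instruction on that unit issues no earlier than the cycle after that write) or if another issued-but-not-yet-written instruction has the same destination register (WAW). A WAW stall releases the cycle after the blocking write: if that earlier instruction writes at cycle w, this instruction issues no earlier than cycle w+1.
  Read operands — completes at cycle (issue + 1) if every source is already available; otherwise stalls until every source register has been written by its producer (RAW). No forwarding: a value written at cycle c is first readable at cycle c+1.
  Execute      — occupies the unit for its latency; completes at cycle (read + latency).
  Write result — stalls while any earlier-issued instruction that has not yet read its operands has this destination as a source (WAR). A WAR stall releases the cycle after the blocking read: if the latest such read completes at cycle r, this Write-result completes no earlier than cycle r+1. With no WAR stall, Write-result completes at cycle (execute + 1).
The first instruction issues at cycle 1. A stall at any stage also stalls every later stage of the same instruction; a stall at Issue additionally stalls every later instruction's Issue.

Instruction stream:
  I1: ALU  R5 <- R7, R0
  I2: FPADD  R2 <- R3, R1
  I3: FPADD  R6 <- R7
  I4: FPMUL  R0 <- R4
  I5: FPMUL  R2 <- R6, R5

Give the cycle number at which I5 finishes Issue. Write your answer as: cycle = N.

cycle = 17

cycle 1: I1→ALU
cycle 2: I1 RO, I2→FPADD
cycle 3: I1 EX, I2 RO
cycle 4: I1 WR R5
cycle 6: I2 EX
cycle 7: I2 WR R2
cycle 8: I3→FPADD
cycle 9: I3 RO, I4→FPMUL
cycle 10: I4 RO
cycle 12: I3 EX
cycle 13: I3 WR R6
cycle 15: I4 EX
cycle 16: I4 WR R0
cycle 17: I5→FPMUL
cycle 18: I5 RO
cycle 23: I5 EX
cycle 24: I5 WR R2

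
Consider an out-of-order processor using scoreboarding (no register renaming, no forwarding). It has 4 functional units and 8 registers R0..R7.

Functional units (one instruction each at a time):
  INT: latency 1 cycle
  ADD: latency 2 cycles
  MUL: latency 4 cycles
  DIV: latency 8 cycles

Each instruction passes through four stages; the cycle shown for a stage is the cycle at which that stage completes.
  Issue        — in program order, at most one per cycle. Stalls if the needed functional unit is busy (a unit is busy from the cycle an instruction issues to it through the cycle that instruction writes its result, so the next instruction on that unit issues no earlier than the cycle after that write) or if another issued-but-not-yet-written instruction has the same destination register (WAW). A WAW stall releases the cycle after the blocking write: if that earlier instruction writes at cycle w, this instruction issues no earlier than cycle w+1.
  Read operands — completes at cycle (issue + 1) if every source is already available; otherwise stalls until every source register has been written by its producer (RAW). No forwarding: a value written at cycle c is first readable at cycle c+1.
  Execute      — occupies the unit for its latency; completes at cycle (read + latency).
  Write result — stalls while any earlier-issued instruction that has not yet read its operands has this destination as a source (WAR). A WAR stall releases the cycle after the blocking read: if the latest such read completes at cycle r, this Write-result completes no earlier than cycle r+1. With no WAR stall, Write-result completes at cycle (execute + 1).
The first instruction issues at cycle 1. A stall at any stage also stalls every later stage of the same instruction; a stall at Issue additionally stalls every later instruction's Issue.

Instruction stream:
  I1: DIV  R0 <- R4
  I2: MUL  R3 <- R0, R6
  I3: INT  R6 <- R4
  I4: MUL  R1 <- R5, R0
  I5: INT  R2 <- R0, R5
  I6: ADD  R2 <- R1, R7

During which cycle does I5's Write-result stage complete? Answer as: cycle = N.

cycle = 22

I1  is:1  ro:2  ex:10  wr:11
I2  is:2  ro:12  ex:16  wr:17  — RAW R0: wait I1 write@11
I3  is:3  ro:4  ex:5  wr:13  — WAR R6: wait I2 read@12
I4  is:18  ro:19  ex:23  wr:24  — struct: MUL busy until I2 writes@17
I5  is:19  ro:20  ex:21  wr:22
I6  is:23  ro:25  ex:27  wr:28  — WAW R2: wait I5 write@22, RAW R1: wait I4 write@24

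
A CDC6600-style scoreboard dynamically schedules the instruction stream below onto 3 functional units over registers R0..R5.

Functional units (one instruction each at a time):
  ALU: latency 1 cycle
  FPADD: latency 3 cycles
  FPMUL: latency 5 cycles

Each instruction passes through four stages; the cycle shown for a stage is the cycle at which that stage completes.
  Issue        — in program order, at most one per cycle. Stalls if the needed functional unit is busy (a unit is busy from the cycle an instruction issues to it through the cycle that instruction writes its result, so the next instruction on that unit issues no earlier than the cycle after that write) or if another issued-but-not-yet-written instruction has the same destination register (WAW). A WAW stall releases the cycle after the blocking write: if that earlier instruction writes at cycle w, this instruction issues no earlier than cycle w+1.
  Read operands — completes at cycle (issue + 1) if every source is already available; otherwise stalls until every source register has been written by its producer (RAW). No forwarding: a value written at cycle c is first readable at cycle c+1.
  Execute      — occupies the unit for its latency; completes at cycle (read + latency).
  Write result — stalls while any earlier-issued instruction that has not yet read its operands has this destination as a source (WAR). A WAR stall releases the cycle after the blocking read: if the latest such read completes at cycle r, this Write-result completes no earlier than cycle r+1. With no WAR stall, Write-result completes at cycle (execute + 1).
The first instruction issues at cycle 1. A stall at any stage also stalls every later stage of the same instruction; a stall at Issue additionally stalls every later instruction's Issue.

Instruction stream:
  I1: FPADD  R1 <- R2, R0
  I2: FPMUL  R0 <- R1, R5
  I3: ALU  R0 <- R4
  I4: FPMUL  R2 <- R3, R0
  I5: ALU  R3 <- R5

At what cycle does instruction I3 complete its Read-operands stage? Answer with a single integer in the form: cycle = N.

I1: IS=1 RO=2 EX=5 WR=6
I2: IS=2 RO=7 EX=12 WR=13  [RAW R1: wait I1 write@6]
I3: IS=14 RO=15 EX=16 WR=17  [WAW R0: wait I2 write@13]
I4: IS=15 RO=18 EX=23 WR=24  [RAW R0: wait I3 write@17]
I5: IS=18 RO=19 EX=20 WR=21  [struct: ALU busy until I3 writes@17]

cycle = 15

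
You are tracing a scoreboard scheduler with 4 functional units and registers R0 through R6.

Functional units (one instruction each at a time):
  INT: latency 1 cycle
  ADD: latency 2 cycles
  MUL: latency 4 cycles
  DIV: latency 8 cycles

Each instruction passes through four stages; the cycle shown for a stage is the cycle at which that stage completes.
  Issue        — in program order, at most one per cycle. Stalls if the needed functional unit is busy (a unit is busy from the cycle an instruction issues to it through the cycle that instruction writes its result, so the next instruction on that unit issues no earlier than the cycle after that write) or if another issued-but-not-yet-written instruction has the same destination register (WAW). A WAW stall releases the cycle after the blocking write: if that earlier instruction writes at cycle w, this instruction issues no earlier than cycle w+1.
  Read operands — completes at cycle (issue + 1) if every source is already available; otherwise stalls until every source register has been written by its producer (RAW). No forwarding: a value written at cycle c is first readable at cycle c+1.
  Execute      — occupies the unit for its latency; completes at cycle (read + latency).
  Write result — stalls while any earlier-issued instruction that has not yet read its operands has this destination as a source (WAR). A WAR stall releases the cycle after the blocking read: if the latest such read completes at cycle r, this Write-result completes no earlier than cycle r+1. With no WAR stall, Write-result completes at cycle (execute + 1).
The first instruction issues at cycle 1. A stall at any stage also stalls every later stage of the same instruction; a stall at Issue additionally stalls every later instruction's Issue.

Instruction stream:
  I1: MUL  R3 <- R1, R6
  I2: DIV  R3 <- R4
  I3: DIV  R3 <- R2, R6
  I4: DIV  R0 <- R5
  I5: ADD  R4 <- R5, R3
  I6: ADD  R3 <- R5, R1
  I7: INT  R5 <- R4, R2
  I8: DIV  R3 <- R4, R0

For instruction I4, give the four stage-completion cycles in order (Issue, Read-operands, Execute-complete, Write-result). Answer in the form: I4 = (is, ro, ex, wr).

cycle 1: I1 issues→MUL
cycle 2: I1 reads
cycle 6: I1 exec-done
cycle 7: I1 writes R3
cycle 8: I2 issues→DIV
cycle 9: I2 reads
cycle 17: I2 exec-done
cycle 18: I2 writes R3
cycle 19: I3 issues→DIV
cycle 20: I3 reads
cycle 28: I3 exec-done
cycle 29: I3 writes R3
cycle 30: I4 issues→DIV
cycle 31: I4 reads, I5 issues→ADD
cycle 32: I5 reads
cycle 34: I5 exec-done
cycle 35: I5 writes R4
cycle 36: I6 issues→ADD
cycle 37: I6 reads, I7 issues→INT
cycle 38: I7 reads
cycle 39: I4 exec-done, I6 exec-done, I7 exec-done
cycle 40: I4 writes R0, I6 writes R3, I7 writes R5
cycle 41: I8 issues→DIV
cycle 42: I8 reads
cycle 50: I8 exec-done
cycle 51: I8 writes R3

I4 = (30, 31, 39, 40)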